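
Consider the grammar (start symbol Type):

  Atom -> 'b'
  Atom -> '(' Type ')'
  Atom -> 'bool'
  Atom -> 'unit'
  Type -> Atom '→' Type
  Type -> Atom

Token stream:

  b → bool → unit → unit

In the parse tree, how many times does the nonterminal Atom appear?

[Type [Atom b] → [Type [Atom bool] → [Type [Atom unit] → [Type [Atom unit]]]]]

4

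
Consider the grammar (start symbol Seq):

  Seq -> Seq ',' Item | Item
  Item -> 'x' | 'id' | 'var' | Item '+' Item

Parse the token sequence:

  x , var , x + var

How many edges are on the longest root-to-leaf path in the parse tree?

[Seq [Seq [Seq [Item x]] , [Item var]] , [Item [Item x] + [Item var]]]

4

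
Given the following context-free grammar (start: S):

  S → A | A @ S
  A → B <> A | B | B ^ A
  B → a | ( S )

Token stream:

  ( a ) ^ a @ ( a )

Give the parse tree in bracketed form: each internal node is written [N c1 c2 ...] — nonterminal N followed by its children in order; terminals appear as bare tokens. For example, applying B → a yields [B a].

[S [A [B ( [S [A [B a]]] )] ^ [A [B a]]] @ [S [A [B ( [S [A [B a]]] )]]]]

S
A @ S
B ^ A @ S
( S ) ^ A @ S
( A ) ^ A @ S
( B ) ^ A @ S
( a ) ^ A @ S
( a ) ^ B @ S
( a ) ^ a @ S
( a ) ^ a @ A
( a ) ^ a @ B
( a ) ^ a @ ( S )
( a ) ^ a @ ( A )
( a ) ^ a @ ( B )
( a ) ^ a @ ( a )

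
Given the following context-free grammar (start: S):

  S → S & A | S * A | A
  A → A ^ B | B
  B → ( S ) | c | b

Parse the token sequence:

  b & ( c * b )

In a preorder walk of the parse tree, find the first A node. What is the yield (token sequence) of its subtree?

b

[S [S [A [B b]]] & [A [B ( [S [S [A [B c]]] * [A [B b]]] )]]]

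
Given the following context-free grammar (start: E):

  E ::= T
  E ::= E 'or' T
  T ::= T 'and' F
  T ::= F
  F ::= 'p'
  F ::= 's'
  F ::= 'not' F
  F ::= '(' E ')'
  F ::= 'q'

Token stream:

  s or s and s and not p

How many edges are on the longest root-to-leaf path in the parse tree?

5

[E [E [T [F s]]] or [T [T [T [F s]] and [F s]] and [F not [F p]]]]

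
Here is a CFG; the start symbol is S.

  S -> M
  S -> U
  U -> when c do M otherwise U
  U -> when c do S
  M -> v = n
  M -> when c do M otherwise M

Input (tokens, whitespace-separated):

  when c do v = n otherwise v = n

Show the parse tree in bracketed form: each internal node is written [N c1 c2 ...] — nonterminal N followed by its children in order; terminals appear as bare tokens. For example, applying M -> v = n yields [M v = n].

[S [M when c do [M v = n] otherwise [M v = n]]]

S
M
when c do M otherwise M
when c do v = n otherwise M
when c do v = n otherwise v = n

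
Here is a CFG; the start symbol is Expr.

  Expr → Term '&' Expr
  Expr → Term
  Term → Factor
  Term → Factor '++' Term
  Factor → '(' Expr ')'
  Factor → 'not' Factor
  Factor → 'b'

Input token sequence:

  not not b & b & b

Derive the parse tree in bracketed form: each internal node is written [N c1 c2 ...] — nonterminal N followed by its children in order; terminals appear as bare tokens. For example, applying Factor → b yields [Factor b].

Expr
Term & Expr
Factor & Expr
not Factor & Expr
not not Factor & Expr
not not b & Expr
not not b & Term & Expr
not not b & Factor & Expr
not not b & b & Expr
not not b & b & Term
not not b & b & Factor
not not b & b & b

[Expr [Term [Factor not [Factor not [Factor b]]]] & [Expr [Term [Factor b]] & [Expr [Term [Factor b]]]]]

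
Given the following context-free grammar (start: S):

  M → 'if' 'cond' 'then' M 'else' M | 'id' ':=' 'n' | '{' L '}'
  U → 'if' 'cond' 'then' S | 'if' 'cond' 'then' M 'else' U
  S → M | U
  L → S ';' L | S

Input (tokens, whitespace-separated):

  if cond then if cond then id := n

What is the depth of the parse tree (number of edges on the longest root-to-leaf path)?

6

[S [U if cond then [S [U if cond then [S [M id := n]]]]]]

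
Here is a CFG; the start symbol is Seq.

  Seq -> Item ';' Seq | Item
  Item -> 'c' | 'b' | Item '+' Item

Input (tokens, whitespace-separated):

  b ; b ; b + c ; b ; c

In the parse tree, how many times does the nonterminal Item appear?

7

[Seq [Item b] ; [Seq [Item b] ; [Seq [Item [Item b] + [Item c]] ; [Seq [Item b] ; [Seq [Item c]]]]]]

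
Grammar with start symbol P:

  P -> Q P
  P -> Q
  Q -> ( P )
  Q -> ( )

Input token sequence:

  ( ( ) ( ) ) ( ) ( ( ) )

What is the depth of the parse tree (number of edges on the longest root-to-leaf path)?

6

[P [Q ( [P [Q ( )] [P [Q ( )]]] )] [P [Q ( )] [P [Q ( [P [Q ( )]] )]]]]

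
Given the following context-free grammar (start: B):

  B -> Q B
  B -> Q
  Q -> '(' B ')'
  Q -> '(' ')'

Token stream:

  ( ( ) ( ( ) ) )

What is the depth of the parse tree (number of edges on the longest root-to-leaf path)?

[B [Q ( [B [Q ( )] [B [Q ( [B [Q ( )]] )]]] )]]

7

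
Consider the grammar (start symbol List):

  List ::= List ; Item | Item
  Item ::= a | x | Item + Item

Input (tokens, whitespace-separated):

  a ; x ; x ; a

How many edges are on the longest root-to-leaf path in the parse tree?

[List [List [List [List [Item a]] ; [Item x]] ; [Item x]] ; [Item a]]

5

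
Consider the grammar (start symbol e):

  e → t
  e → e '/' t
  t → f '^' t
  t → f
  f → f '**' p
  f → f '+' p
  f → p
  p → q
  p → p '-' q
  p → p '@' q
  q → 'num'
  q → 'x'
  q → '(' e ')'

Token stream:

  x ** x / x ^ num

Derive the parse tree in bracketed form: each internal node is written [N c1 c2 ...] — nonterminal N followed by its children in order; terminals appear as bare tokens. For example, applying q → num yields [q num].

[e [e [t [f [f [p [q x]]] ** [p [q x]]]]] / [t [f [p [q x]]] ^ [t [f [p [q num]]]]]]

e
e / t
t / t
f / t
f ** p / t
p ** p / t
q ** p / t
x ** p / t
x ** q / t
x ** x / t
x ** x / f ^ t
x ** x / p ^ t
x ** x / q ^ t
x ** x / x ^ t
x ** x / x ^ f
x ** x / x ^ p
x ** x / x ^ q
x ** x / x ^ num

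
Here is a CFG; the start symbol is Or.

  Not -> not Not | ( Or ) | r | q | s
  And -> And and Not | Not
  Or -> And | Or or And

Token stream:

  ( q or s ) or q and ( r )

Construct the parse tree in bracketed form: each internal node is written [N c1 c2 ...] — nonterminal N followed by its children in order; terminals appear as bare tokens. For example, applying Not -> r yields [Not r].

Or
Or or And
And or And
Not or And
( Or ) or And
( Or or And ) or And
( And or And ) or And
( Not or And ) or And
( q or And ) or And
( q or Not ) or And
( q or s ) or And
( q or s ) or And and Not
( q or s ) or Not and Not
( q or s ) or q and Not
( q or s ) or q and ( Or )
( q or s ) or q and ( And )
( q or s ) or q and ( Not )
( q or s ) or q and ( r )

[Or [Or [And [Not ( [Or [Or [And [Not q]]] or [And [Not s]]] )]]] or [And [And [Not q]] and [Not ( [Or [And [Not r]]] )]]]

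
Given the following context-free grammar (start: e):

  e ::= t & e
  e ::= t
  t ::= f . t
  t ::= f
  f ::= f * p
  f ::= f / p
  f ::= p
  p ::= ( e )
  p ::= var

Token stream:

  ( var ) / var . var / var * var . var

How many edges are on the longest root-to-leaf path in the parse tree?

[e [t [f [f [p ( [e [t [f [p var]]]] )]] / [p var]] . [t [f [f [f [p var]] / [p var]] * [p var]] . [t [f [p var]]]]]]

9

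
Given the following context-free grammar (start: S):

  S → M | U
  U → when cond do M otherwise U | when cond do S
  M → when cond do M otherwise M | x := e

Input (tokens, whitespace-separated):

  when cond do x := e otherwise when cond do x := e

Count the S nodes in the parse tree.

2

[S [U when cond do [M x := e] otherwise [U when cond do [S [M x := e]]]]]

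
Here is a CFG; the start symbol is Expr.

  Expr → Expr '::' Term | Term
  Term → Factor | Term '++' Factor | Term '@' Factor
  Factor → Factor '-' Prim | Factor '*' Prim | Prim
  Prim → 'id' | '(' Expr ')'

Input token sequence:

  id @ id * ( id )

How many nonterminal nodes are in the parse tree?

13

[Expr [Term [Term [Factor [Prim id]]] @ [Factor [Factor [Prim id]] * [Prim ( [Expr [Term [Factor [Prim id]]]] )]]]]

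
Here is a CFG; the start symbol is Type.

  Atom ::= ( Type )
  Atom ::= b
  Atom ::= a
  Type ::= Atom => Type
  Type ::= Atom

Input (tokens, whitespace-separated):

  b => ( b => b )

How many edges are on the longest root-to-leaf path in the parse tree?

6

[Type [Atom b] => [Type [Atom ( [Type [Atom b] => [Type [Atom b]]] )]]]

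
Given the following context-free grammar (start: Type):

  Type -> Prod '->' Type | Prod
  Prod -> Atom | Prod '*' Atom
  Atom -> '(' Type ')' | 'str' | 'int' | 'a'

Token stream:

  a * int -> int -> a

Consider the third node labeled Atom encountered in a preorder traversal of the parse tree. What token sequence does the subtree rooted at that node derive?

[Type [Prod [Prod [Atom a]] * [Atom int]] -> [Type [Prod [Atom int]] -> [Type [Prod [Atom a]]]]]

int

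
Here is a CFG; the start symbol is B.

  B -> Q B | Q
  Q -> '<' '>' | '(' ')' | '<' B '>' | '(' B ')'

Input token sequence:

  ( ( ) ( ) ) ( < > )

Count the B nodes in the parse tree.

5

[B [Q ( [B [Q ( )] [B [Q ( )]]] )] [B [Q ( [B [Q < >]] )]]]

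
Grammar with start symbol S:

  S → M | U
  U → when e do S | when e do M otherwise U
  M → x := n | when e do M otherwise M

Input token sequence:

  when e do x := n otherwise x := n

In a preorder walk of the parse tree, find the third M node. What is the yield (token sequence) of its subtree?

[S [M when e do [M x := n] otherwise [M x := n]]]

x := n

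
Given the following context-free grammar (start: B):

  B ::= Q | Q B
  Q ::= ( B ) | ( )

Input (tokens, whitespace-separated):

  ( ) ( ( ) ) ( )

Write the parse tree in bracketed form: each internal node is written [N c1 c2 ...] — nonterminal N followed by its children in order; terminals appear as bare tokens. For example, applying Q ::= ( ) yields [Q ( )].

B
Q B
( ) B
( ) Q B
( ) ( B ) B
( ) ( Q ) B
( ) ( ( ) ) B
( ) ( ( ) ) Q
( ) ( ( ) ) ( )

[B [Q ( )] [B [Q ( [B [Q ( )]] )] [B [Q ( )]]]]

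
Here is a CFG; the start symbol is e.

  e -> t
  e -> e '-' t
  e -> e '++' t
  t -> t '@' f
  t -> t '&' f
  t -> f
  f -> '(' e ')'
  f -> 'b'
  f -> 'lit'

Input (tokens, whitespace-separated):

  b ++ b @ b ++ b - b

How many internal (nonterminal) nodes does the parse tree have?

14

[e [e [e [e [t [f b]]] ++ [t [t [f b]] @ [f b]]] ++ [t [f b]]] - [t [f b]]]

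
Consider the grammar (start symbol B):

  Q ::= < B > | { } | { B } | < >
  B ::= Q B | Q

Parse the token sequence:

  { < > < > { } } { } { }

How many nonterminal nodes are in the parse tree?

12

[B [Q { [B [Q < >] [B [Q < >] [B [Q { }]]]] }] [B [Q { }] [B [Q { }]]]]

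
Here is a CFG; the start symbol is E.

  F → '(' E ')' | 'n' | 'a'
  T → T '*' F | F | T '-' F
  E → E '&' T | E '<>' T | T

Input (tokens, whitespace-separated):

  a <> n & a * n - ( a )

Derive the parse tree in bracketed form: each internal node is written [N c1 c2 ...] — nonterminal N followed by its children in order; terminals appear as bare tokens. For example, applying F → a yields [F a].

[E [E [E [T [F a]]] <> [T [F n]]] & [T [T [T [F a]] * [F n]] - [F ( [E [T [F a]]] )]]]

E
E & T
E <> T & T
T <> T & T
F <> T & T
a <> T & T
a <> F & T
a <> n & T
a <> n & T - F
a <> n & T * F - F
a <> n & F * F - F
a <> n & a * F - F
a <> n & a * n - F
a <> n & a * n - ( E )
a <> n & a * n - ( T )
a <> n & a * n - ( F )
a <> n & a * n - ( a )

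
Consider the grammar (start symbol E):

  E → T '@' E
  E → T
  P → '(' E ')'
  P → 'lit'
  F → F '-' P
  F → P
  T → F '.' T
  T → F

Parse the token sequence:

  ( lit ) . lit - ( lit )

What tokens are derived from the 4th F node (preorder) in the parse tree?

[E [T [F [P ( [E [T [F [P lit]]]] )]] . [T [F [F [P lit]] - [P ( [E [T [F [P lit]]]] )]]]]]

lit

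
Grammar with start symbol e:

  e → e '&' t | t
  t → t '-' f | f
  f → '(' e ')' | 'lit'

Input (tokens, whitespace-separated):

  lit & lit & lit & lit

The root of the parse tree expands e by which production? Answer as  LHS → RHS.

e → e '&' t

[e [e [e [e [t [f lit]]] & [t [f lit]]] & [t [f lit]]] & [t [f lit]]]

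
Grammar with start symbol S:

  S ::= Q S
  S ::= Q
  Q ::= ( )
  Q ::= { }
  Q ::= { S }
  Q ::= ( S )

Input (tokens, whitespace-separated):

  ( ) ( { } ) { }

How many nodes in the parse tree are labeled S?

[S [Q ( )] [S [Q ( [S [Q { }]] )] [S [Q { }]]]]

4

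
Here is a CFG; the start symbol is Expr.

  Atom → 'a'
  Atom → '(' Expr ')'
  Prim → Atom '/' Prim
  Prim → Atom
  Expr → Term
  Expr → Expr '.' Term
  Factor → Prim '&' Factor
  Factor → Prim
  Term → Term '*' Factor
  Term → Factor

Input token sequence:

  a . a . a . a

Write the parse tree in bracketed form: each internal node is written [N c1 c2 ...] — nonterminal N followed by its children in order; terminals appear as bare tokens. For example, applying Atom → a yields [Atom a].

[Expr [Expr [Expr [Expr [Term [Factor [Prim [Atom a]]]]] . [Term [Factor [Prim [Atom a]]]]] . [Term [Factor [Prim [Atom a]]]]] . [Term [Factor [Prim [Atom a]]]]]

Expr
Expr . Term
Expr . Term . Term
Expr . Term . Term . Term
Term . Term . Term . Term
Factor . Term . Term . Term
Prim . Term . Term . Term
Atom . Term . Term . Term
a . Term . Term . Term
a . Factor . Term . Term
a . Prim . Term . Term
a . Atom . Term . Term
a . a . Term . Term
a . a . Factor . Term
a . a . Prim . Term
a . a . Atom . Term
a . a . a . Term
a . a . a . Factor
a . a . a . Prim
a . a . a . Atom
a . a . a . a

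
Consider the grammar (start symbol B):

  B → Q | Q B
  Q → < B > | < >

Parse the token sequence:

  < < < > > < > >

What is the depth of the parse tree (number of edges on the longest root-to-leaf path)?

6

[B [Q < [B [Q < [B [Q < >]] >] [B [Q < >]]] >]]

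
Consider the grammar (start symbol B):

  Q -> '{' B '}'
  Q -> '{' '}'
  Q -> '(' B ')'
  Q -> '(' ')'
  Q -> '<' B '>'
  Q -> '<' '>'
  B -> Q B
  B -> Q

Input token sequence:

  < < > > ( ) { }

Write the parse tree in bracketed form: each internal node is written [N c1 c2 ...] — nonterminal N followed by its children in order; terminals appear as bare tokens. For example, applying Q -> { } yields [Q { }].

B
Q B
< B > B
< Q > B
< < > > B
< < > > Q B
< < > > ( ) B
< < > > ( ) Q
< < > > ( ) { }

[B [Q < [B [Q < >]] >] [B [Q ( )] [B [Q { }]]]]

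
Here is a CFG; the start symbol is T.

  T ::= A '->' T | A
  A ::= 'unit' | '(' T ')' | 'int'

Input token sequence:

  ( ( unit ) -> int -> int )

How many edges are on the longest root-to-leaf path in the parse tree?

[T [A ( [T [A ( [T [A unit]] )] -> [T [A int] -> [T [A int]]]] )]]

6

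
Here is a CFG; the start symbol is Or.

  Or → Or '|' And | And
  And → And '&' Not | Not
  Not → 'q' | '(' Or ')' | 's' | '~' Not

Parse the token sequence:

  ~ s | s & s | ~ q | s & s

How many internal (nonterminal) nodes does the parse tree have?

18

[Or [Or [Or [Or [And [Not ~ [Not s]]]] | [And [And [Not s]] & [Not s]]] | [And [Not ~ [Not q]]]] | [And [And [Not s]] & [Not s]]]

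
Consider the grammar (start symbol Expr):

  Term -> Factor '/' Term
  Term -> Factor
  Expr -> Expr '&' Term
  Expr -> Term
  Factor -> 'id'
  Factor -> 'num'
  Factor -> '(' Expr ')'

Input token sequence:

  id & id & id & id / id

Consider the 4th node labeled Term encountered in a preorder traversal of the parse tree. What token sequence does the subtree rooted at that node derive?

[Expr [Expr [Expr [Expr [Term [Factor id]]] & [Term [Factor id]]] & [Term [Factor id]]] & [Term [Factor id] / [Term [Factor id]]]]

id / id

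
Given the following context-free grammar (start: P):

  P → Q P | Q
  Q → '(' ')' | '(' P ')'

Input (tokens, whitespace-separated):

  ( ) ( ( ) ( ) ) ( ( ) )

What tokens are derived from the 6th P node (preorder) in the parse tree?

[P [Q ( )] [P [Q ( [P [Q ( )] [P [Q ( )]]] )] [P [Q ( [P [Q ( )]] )]]]]

( )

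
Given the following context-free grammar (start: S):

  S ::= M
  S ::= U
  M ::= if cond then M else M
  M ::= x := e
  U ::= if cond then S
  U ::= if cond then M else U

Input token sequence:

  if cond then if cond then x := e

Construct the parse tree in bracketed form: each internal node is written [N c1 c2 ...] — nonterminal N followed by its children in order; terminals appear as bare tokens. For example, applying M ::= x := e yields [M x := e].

S
U
if cond then S
if cond then U
if cond then if cond then S
if cond then if cond then M
if cond then if cond then x := e

[S [U if cond then [S [U if cond then [S [M x := e]]]]]]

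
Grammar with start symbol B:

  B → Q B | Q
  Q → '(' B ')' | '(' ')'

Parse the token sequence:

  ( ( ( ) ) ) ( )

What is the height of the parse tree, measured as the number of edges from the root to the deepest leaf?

[B [Q ( [B [Q ( [B [Q ( )]] )]] )] [B [Q ( )]]]

6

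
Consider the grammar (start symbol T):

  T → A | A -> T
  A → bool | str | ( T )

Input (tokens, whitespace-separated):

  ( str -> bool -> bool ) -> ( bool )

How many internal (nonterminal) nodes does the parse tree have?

[T [A ( [T [A str] -> [T [A bool] -> [T [A bool]]]] )] -> [T [A ( [T [A bool]] )]]]

12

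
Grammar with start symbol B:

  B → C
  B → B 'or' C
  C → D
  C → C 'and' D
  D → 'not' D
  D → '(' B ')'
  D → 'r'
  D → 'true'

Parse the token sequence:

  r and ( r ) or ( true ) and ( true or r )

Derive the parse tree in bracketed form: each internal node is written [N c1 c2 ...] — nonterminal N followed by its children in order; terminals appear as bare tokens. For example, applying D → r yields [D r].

[B [B [C [C [D r]] and [D ( [B [C [D r]]] )]]] or [C [C [D ( [B [C [D true]]] )]] and [D ( [B [B [C [D true]]] or [C [D r]]] )]]]

B
B or C
C or C
C and D or C
D and D or C
r and D or C
r and ( B ) or C
r and ( C ) or C
r and ( D ) or C
r and ( r ) or C
r and ( r ) or C and D
r and ( r ) or D and D
r and ( r ) or ( B ) and D
r and ( r ) or ( C ) and D
r and ( r ) or ( D ) and D
r and ( r ) or ( true ) and D
r and ( r ) or ( true ) and ( B )
r and ( r ) or ( true ) and ( B or C )
r and ( r ) or ( true ) and ( C or C )
r and ( r ) or ( true ) and ( D or C )
r and ( r ) or ( true ) and ( true or C )
r and ( r ) or ( true ) and ( true or D )
r and ( r ) or ( true ) and ( true or r )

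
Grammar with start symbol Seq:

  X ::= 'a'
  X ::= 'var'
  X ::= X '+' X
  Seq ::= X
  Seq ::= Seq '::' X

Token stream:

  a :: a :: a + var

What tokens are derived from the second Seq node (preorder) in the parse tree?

[Seq [Seq [Seq [X a]] :: [X a]] :: [X [X a] + [X var]]]

a :: a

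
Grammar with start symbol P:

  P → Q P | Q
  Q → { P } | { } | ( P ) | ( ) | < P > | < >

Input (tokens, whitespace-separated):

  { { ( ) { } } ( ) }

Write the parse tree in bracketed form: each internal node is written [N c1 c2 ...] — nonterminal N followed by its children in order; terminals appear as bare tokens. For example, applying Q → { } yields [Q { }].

P
Q
{ P }
{ Q P }
{ { P } P }
{ { Q P } P }
{ { ( ) P } P }
{ { ( ) Q } P }
{ { ( ) { } } P }
{ { ( ) { } } Q }
{ { ( ) { } } ( ) }

[P [Q { [P [Q { [P [Q ( )] [P [Q { }]]] }] [P [Q ( )]]] }]]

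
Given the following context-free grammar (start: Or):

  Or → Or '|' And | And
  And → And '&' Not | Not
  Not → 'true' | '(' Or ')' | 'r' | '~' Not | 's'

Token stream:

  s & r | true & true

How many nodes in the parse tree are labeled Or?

[Or [Or [And [And [Not s]] & [Not r]]] | [And [And [Not true]] & [Not true]]]

2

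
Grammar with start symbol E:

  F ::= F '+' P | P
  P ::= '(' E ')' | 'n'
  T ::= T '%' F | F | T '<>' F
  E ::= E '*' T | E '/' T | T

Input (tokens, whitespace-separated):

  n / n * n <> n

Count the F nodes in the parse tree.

4

[E [E [E [T [F [P n]]]] / [T [F [P n]]]] * [T [T [F [P n]]] <> [F [P n]]]]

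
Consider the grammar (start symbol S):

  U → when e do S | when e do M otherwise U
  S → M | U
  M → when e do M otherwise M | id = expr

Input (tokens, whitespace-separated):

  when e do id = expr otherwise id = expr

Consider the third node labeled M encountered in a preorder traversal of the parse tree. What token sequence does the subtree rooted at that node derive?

[S [M when e do [M id = expr] otherwise [M id = expr]]]

id = expr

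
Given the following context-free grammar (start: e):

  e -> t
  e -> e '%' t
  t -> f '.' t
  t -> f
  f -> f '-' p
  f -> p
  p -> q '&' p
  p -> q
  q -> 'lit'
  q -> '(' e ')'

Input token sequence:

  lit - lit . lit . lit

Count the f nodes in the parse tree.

[e [t [f [f [p [q lit]]] - [p [q lit]]] . [t [f [p [q lit]]] . [t [f [p [q lit]]]]]]]

4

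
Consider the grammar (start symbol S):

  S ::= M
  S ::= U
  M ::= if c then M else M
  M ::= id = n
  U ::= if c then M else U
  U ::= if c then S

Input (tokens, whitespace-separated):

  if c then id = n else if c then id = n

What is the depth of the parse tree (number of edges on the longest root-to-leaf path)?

5

[S [U if c then [M id = n] else [U if c then [S [M id = n]]]]]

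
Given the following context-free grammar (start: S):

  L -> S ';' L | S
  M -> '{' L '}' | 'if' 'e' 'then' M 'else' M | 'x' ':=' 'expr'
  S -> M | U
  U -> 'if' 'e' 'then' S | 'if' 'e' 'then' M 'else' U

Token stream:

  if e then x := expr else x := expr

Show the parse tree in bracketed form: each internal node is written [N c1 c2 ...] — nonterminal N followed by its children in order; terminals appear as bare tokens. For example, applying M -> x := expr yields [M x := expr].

[S [M if e then [M x := expr] else [M x := expr]]]

S
M
if e then M else M
if e then x := expr else M
if e then x := expr else x := expr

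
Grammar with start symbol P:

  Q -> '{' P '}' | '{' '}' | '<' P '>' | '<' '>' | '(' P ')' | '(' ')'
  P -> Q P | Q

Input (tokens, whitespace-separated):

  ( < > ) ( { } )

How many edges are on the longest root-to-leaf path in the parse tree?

5

[P [Q ( [P [Q < >]] )] [P [Q ( [P [Q { }]] )]]]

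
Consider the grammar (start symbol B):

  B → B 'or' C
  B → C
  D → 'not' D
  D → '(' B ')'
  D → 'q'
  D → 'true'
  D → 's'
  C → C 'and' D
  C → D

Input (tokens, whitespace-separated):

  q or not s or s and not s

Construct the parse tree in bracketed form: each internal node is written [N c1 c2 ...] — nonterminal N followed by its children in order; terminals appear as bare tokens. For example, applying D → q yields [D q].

[B [B [B [C [D q]]] or [C [D not [D s]]]] or [C [C [D s]] and [D not [D s]]]]

B
B or C
B or C or C
C or C or C
D or C or C
q or C or C
q or D or C
q or not D or C
q or not s or C
q or not s or C and D
q or not s or D and D
q or not s or s and D
q or not s or s and not D
q or not s or s and not s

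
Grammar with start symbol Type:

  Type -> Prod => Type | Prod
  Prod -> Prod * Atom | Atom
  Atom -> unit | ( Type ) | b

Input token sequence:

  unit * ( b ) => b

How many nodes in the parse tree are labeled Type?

[Type [Prod [Prod [Atom unit]] * [Atom ( [Type [Prod [Atom b]]] )]] => [Type [Prod [Atom b]]]]

3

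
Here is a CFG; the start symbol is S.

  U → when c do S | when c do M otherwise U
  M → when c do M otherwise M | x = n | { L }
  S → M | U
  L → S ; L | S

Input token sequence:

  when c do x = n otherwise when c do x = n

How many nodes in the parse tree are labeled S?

[S [U when c do [M x = n] otherwise [U when c do [S [M x = n]]]]]

2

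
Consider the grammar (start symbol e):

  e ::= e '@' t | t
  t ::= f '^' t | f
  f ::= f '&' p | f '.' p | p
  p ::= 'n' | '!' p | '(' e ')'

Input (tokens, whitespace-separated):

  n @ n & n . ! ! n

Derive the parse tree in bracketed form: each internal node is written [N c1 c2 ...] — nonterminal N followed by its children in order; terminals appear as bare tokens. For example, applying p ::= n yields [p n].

e
e @ t
t @ t
f @ t
p @ t
n @ t
n @ f
n @ f . p
n @ f & p . p
n @ p & p . p
n @ n & p . p
n @ n & n . p
n @ n & n . ! p
n @ n & n . ! ! p
n @ n & n . ! ! n

[e [e [t [f [p n]]]] @ [t [f [f [f [p n]] & [p n]] . [p ! [p ! [p n]]]]]]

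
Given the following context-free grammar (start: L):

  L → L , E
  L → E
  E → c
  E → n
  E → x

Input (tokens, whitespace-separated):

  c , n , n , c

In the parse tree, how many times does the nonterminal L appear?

[L [L [L [L [E c]] , [E n]] , [E n]] , [E c]]

4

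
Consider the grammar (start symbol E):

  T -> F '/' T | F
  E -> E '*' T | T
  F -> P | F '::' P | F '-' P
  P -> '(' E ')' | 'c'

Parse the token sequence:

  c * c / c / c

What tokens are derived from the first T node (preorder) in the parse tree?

c

[E [E [T [F [P c]]]] * [T [F [P c]] / [T [F [P c]] / [T [F [P c]]]]]]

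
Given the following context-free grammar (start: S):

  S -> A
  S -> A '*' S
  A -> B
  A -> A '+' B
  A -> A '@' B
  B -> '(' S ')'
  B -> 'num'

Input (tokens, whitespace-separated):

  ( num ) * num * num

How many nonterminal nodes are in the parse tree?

[S [A [B ( [S [A [B num]]] )]] * [S [A [B num]] * [S [A [B num]]]]]

12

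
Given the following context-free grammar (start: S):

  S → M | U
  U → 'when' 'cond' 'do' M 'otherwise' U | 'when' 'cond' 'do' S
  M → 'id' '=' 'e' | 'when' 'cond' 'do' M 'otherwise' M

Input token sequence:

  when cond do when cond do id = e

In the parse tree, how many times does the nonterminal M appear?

1

[S [U when cond do [S [U when cond do [S [M id = e]]]]]]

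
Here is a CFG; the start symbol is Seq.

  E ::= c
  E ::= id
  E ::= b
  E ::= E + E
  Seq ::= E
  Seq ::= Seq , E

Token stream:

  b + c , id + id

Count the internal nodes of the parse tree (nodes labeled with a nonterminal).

8

[Seq [Seq [E [E b] + [E c]]] , [E [E id] + [E id]]]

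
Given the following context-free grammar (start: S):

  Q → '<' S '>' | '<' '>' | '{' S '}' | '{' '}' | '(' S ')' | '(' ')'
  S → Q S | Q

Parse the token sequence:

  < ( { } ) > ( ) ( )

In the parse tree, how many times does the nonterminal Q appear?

5

[S [Q < [S [Q ( [S [Q { }]] )]] >] [S [Q ( )] [S [Q ( )]]]]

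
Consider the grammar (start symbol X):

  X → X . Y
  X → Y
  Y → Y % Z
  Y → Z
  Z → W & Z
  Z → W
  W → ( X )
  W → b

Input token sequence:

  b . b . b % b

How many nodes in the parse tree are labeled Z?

4

[X [X [X [Y [Z [W b]]]] . [Y [Z [W b]]]] . [Y [Y [Z [W b]]] % [Z [W b]]]]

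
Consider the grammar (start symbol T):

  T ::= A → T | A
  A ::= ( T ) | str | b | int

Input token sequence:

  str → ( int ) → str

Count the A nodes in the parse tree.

[T [A str] → [T [A ( [T [A int]] )] → [T [A str]]]]

4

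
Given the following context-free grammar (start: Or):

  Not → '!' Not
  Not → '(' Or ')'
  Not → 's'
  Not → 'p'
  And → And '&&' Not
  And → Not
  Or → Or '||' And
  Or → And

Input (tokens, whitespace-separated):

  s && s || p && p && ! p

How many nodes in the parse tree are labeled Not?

[Or [Or [And [And [Not s]] && [Not s]]] || [And [And [And [Not p]] && [Not p]] && [Not ! [Not p]]]]

6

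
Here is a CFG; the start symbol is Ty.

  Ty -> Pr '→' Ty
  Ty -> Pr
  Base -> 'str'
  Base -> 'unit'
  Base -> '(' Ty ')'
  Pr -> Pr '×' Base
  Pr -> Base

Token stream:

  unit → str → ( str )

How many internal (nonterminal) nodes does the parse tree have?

[Ty [Pr [Base unit]] → [Ty [Pr [Base str]] → [Ty [Pr [Base ( [Ty [Pr [Base str]]] )]]]]]

12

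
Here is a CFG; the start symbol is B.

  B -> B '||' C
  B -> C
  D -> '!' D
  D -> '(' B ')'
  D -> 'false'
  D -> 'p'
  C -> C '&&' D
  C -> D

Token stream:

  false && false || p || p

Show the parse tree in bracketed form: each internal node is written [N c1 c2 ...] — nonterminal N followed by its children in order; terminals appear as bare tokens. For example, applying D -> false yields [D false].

B
B || C
B || C || C
C || C || C
C && D || C || C
D && D || C || C
false && D || C || C
false && false || C || C
false && false || D || C
false && false || p || C
false && false || p || D
false && false || p || p

[B [B [B [C [C [D false]] && [D false]]] || [C [D p]]] || [C [D p]]]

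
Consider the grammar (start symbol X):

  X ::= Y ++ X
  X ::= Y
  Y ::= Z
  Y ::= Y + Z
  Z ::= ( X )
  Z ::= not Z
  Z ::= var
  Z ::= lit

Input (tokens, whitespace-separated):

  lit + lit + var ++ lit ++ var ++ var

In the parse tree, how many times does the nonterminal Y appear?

6

[X [Y [Y [Y [Z lit]] + [Z lit]] + [Z var]] ++ [X [Y [Z lit]] ++ [X [Y [Z var]] ++ [X [Y [Z var]]]]]]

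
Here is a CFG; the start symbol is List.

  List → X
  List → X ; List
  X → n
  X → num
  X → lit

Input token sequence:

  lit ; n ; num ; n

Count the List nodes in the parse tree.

[List [X lit] ; [List [X n] ; [List [X num] ; [List [X n]]]]]

4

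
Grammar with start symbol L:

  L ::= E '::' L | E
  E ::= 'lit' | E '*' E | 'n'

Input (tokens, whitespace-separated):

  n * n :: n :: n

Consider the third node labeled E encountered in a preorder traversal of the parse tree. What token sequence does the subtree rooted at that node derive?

[L [E [E n] * [E n]] :: [L [E n] :: [L [E n]]]]

n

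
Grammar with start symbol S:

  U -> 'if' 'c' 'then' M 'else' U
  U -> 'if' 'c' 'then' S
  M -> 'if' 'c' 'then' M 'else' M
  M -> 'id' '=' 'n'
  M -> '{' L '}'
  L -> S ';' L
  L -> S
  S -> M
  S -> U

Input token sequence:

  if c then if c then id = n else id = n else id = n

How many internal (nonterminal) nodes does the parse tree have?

6

[S [M if c then [M if c then [M id = n] else [M id = n]] else [M id = n]]]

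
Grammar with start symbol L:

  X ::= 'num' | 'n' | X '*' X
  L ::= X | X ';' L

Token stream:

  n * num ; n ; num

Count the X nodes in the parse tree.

[L [X [X n] * [X num]] ; [L [X n] ; [L [X num]]]]

5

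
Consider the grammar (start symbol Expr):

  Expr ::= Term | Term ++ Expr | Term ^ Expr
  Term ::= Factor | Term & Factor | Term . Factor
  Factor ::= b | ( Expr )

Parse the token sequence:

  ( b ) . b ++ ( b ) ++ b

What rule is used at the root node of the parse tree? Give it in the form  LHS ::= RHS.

[Expr [Term [Term [Factor ( [Expr [Term [Factor b]]] )]] . [Factor b]] ++ [Expr [Term [Factor ( [Expr [Term [Factor b]]] )]] ++ [Expr [Term [Factor b]]]]]

Expr ::= Term ++ Expr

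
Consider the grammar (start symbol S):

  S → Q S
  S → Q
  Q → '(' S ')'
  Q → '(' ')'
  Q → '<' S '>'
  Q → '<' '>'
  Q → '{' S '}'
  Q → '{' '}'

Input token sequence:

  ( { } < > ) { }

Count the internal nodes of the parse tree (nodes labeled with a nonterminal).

8

[S [Q ( [S [Q { }] [S [Q < >]]] )] [S [Q { }]]]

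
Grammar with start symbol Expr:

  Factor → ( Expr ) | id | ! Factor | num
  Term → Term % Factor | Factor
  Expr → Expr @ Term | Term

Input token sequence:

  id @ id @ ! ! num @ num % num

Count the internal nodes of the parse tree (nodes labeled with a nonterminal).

[Expr [Expr [Expr [Expr [Term [Factor id]]] @ [Term [Factor id]]] @ [Term [Factor ! [Factor ! [Factor num]]]]] @ [Term [Term [Factor num]] % [Factor num]]]

16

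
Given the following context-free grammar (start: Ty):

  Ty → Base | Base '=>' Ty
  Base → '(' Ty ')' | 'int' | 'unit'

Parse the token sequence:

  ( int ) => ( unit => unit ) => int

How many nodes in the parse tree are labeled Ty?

[Ty [Base ( [Ty [Base int]] )] => [Ty [Base ( [Ty [Base unit] => [Ty [Base unit]]] )] => [Ty [Base int]]]]

6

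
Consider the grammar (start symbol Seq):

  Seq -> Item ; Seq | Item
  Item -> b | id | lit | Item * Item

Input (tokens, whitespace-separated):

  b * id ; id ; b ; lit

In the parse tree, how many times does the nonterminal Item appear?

6

[Seq [Item [Item b] * [Item id]] ; [Seq [Item id] ; [Seq [Item b] ; [Seq [Item lit]]]]]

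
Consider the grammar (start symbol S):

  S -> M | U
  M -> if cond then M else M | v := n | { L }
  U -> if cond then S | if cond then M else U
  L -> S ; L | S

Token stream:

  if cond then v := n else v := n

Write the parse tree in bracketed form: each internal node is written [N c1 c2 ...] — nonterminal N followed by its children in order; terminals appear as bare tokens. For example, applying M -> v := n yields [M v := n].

[S [M if cond then [M v := n] else [M v := n]]]

S
M
if cond then M else M
if cond then v := n else M
if cond then v := n else v := n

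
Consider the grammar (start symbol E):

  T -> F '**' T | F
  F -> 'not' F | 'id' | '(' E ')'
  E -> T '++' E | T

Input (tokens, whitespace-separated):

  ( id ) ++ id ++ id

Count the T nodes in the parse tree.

4

[E [T [F ( [E [T [F id]]] )]] ++ [E [T [F id]] ++ [E [T [F id]]]]]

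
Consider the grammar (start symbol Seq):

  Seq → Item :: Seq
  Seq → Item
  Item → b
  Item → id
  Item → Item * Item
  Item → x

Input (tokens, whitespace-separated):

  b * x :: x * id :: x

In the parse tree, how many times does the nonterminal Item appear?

7

[Seq [Item [Item b] * [Item x]] :: [Seq [Item [Item x] * [Item id]] :: [Seq [Item x]]]]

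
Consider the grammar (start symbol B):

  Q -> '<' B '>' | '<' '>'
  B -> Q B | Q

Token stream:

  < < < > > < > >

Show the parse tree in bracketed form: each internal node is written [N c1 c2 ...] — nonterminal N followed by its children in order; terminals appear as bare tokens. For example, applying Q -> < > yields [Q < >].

[B [Q < [B [Q < [B [Q < >]] >] [B [Q < >]]] >]]

B
Q
< B >
< Q B >
< < B > B >
< < Q > B >
< < < > > B >
< < < > > Q >
< < < > > < > >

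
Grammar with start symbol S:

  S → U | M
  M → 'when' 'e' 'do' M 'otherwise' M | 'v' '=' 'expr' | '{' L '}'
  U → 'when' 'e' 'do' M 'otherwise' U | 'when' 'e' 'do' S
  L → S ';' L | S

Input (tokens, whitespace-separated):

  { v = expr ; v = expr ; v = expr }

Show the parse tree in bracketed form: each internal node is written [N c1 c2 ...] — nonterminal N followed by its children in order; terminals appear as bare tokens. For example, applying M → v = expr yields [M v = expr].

[S [M { [L [S [M v = expr]] ; [L [S [M v = expr]] ; [L [S [M v = expr]]]]] }]]

S
M
{ L }
{ S ; L }
{ M ; L }
{ v = expr ; L }
{ v = expr ; S ; L }
{ v = expr ; M ; L }
{ v = expr ; v = expr ; L }
{ v = expr ; v = expr ; S }
{ v = expr ; v = expr ; M }
{ v = expr ; v = expr ; v = expr }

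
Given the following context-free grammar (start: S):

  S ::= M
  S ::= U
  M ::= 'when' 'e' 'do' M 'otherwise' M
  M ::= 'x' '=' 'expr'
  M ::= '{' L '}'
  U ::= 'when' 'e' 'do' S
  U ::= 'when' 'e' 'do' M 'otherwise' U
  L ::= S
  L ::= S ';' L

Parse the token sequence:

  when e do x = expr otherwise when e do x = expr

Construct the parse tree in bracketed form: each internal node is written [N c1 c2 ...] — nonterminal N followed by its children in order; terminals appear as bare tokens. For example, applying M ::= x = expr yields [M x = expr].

S
U
when e do M otherwise U
when e do x = expr otherwise U
when e do x = expr otherwise when e do S
when e do x = expr otherwise when e do M
when e do x = expr otherwise when e do x = expr

[S [U when e do [M x = expr] otherwise [U when e do [S [M x = expr]]]]]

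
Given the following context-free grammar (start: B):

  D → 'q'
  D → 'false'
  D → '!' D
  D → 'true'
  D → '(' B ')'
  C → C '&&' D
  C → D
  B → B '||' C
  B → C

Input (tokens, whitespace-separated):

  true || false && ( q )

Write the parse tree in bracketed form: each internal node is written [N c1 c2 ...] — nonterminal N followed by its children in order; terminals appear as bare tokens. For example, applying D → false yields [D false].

B
B || C
C || C
D || C
true || C
true || C && D
true || D && D
true || false && D
true || false && ( B )
true || false && ( C )
true || false && ( D )
true || false && ( q )

[B [B [C [D true]]] || [C [C [D false]] && [D ( [B [C [D q]]] )]]]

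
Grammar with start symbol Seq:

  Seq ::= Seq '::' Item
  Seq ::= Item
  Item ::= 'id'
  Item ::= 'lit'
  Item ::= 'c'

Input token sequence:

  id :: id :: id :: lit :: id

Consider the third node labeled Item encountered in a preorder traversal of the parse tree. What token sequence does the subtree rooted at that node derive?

[Seq [Seq [Seq [Seq [Seq [Item id]] :: [Item id]] :: [Item id]] :: [Item lit]] :: [Item id]]

id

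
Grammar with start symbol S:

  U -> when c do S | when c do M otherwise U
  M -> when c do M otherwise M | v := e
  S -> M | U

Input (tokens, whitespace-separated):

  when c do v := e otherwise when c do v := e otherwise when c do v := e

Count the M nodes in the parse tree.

[S [U when c do [M v := e] otherwise [U when c do [M v := e] otherwise [U when c do [S [M v := e]]]]]]

3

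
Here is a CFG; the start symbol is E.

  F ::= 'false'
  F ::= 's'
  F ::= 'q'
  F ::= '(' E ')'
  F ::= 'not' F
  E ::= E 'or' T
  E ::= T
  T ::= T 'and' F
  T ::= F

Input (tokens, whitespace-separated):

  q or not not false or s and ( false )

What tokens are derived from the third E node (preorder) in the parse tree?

[E [E [E [T [F q]]] or [T [F not [F not [F false]]]]] or [T [T [F s]] and [F ( [E [T [F false]]] )]]]

q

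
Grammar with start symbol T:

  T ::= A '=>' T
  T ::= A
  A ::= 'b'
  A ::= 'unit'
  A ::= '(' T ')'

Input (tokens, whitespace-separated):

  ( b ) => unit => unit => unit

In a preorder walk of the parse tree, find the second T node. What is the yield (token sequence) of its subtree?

b

[T [A ( [T [A b]] )] => [T [A unit] => [T [A unit] => [T [A unit]]]]]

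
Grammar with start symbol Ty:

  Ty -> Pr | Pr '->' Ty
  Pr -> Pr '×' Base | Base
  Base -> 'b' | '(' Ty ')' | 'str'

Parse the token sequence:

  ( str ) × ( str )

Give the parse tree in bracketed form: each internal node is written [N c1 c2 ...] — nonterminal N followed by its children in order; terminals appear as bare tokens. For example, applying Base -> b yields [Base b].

Ty
Pr
Pr × Base
Base × Base
( Ty ) × Base
( Pr ) × Base
( Base ) × Base
( str ) × Base
( str ) × ( Ty )
( str ) × ( Pr )
( str ) × ( Base )
( str ) × ( str )

[Ty [Pr [Pr [Base ( [Ty [Pr [Base str]]] )]] × [Base ( [Ty [Pr [Base str]]] )]]]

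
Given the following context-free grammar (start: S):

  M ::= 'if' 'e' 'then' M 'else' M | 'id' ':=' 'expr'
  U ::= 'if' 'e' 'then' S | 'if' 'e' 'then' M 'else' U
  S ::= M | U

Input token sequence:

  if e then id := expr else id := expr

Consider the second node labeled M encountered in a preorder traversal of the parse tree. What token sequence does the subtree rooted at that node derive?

[S [M if e then [M id := expr] else [M id := expr]]]

id := expr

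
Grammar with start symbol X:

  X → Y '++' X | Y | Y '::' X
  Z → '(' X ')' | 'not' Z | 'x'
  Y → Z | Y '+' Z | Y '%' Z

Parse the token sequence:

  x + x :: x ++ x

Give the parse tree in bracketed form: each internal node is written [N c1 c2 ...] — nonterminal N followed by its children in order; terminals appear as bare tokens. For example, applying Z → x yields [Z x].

X
Y :: X
Y + Z :: X
Z + Z :: X
x + Z :: X
x + x :: X
x + x :: Y ++ X
x + x :: Z ++ X
x + x :: x ++ X
x + x :: x ++ Y
x + x :: x ++ Z
x + x :: x ++ x

[X [Y [Y [Z x]] + [Z x]] :: [X [Y [Z x]] ++ [X [Y [Z x]]]]]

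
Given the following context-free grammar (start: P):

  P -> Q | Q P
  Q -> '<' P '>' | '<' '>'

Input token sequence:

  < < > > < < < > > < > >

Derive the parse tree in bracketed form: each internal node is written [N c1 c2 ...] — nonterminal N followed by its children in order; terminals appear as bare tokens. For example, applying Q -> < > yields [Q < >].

[P [Q < [P [Q < >]] >] [P [Q < [P [Q < [P [Q < >]] >] [P [Q < >]]] >]]]

P
Q P
< P > P
< Q > P
< < > > P
< < > > Q
< < > > < P >
< < > > < Q P >
< < > > < < P > P >
< < > > < < Q > P >
< < > > < < < > > P >
< < > > < < < > > Q >
< < > > < < < > > < > >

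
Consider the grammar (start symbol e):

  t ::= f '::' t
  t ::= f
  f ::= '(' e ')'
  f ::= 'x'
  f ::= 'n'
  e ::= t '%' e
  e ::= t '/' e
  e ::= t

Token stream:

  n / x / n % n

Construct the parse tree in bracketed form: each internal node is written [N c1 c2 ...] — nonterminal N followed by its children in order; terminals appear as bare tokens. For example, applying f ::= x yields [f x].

[e [t [f n]] / [e [t [f x]] / [e [t [f n]] % [e [t [f n]]]]]]

e
t / e
f / e
n / e
n / t / e
n / f / e
n / x / e
n / x / t % e
n / x / f % e
n / x / n % e
n / x / n % t
n / x / n % f
n / x / n % n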